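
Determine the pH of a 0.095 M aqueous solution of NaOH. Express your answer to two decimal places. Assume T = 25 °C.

NaOH is a strong base; [OH-] = 0.095 M.
pOH = -log(0.095) = 1.02
pH = 14.00 - 1.02 = 12.98

pH = 12.98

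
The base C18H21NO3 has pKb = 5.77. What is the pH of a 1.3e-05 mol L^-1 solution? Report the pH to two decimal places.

pH = 8.59

C18H21NO3 + H2O ⇌ C18H22NO3+ + OH-
Kb = 10^(−5.77) = 1.70 × 10^-6
Kb = [OH-]²/(1.3e-05 − [OH-]) = 1.70 × 10^-6
[OH-] is not negligible relative to C₀; solve [OH-]² + 1.7e-06·[OH-] − 2.21e-11 = 0.
[OH-] = [−1.7e-06 + √(1.7e-06² + 8.84e-11)]/2 = 3.93 × 10^-6 M
pOH = −log(3.93 × 10^-6) = 5.41; pH = 14.00 − 5.41 = 8.59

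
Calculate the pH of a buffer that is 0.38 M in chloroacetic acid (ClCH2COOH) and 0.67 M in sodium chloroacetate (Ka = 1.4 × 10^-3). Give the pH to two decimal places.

pKa = −log(1.4 × 10^-3) = 2.854
Using pH = pKa + log([base]/[acid]) with [base]/[acid] = 0.67/0.38:
pH = 2.854 + (+0.246) = 3.10

pH = 3.10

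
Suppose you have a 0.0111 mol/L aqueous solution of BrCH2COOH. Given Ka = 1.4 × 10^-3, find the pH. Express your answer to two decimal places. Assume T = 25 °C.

BrCH2COOH ⇌ BrCH2COO- + H+
Ka = [H+]²/(0.0111 − [H+]) = 1.4 × 10^-3
[H+] is not negligible relative to C₀; solve [H+]² + 0.0014·[H+] − 1.55e-05 = 0.
[H+] = (−Ka + √(Ka² + 4·Ka·C₀))/2 = 3.30 × 10^-3 M
pH = −log[H+] = −log(3.30 × 10^-3) = 2.48

pH = 2.48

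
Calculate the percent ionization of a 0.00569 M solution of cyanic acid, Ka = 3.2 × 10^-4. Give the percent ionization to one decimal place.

HOCN ⇌ OCN- + H+; let x = [H+] at equilibrium.
Ka = x²/(C₀ − x); solving the quadratic gives x = 1.20 × 10^-3 M.
% ionization = x/C₀ × 100% = 1.20 × 10^-3/0.00569 × 100% = 21.1%

21.1%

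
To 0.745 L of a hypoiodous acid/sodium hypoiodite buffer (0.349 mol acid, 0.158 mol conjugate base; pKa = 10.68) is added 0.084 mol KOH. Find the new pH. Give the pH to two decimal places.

After neutralization: n(HOI) = 0.265 mol, n(OI-) = 0.242 mol.
pH = pKa + log(n_OI-/n_HOI) = 10.68 + log(0.242/0.265) = 10.68 + (-0.039)

pH = 10.64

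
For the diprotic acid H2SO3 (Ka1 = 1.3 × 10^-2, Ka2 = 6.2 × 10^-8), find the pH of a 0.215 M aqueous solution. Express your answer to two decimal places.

Since Ka1 ≫ Ka2, the first ionization dominates [H+].
Ka1 = x²/(0.215 − x) = 1.3 × 10^-2
Solving the quadratic: x = (−Ka1 + √(Ka1² + 4·Ka1·C₀))/2 = 4.68 × 10^-2 M
pH = −log(4.68 × 10^-2) = 1.33

pH = 1.33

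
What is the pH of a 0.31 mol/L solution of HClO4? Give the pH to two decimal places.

pH = 0.51

HClO4 is a strong acid and dissociates completely, so [H+] = 0.31 M.
pH = -log(0.31) = 0.51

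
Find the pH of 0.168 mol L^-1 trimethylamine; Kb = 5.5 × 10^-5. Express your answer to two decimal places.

(CH3)3N + H2O ⇌ (CH3)3NH+ + OH-
Kb = [OH-]²/(0.168 − [OH-]) = 5.5 × 10^-5
Since Kb ≪ C₀, [OH-] ≈ √(Kb·C₀) = 3.04 × 10^-3 M.
Check: 1.8% ionized — well under 5%, approximation valid.
pOH = 2.52, so pH = 14.00 − pOH = 11.48

pH = 11.48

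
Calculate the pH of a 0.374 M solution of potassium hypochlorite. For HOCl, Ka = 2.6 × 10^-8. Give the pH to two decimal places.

OCl- is the conjugate base of the weak acid HOCl.
Kb = Kw/Ka = 1.0×10^-14 / 2.6 × 10^-8 = 3.85 × 10^-7
From the ICE table, Kb = [OH-]²/(0.374 − [OH-]) = 3.85 × 10^-7.
Assume [OH-] ≪ 0.374: [OH-] ≈ √(3.85 × 10^-7 × 0.374) = 3.79 × 10^-4 M
pOH = 3.42, so pH = 14.00 − pOH = 10.58

pH = 10.58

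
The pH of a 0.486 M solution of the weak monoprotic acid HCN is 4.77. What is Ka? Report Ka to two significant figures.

Ka = 5.9 × 10^-10

[H+] = 10^(-4.77) = 1.70 × 10^-5 M
At equilibrium [HA] = 0.486 − 1.70 × 10^-5 = 4.86 × 10^-1 M
Ka = [H+][A-]/[HA] = (1.70 × 10^-5)² / 4.86 × 10^-1 = 5.9 × 10^-10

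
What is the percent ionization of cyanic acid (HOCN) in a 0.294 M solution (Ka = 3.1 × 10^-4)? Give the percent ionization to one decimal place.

HOCN ⇌ OCN- + H+; let x = [H+] at equilibrium.
x ≈ √(Ka·C₀) = √(3.1 × 10^-4 × 0.294) = 9.55 × 10^-3 M
% ionization = x/C₀ × 100% = 9.55 × 10^-3/0.294 × 100% = 3.2%

3.2%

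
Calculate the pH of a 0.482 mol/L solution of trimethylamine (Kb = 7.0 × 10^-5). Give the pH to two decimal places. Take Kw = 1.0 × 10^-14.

pH = 11.76

(CH3)3N + H2O ⇌ (CH3)3NH+ + OH-
Kb = [OH-]²/(0.482 − [OH-]) = 7.0 × 10^-5
Since Kb ≪ C₀, [OH-] ≈ √(Kb·C₀) = 5.81 × 10^-3 M.
([OH-]/C₀ = 1.2% < 5%, so the approximation holds.)
pOH = −log(5.81 × 10^-3) = 2.24; pH = 14.00 − 2.24 = 11.76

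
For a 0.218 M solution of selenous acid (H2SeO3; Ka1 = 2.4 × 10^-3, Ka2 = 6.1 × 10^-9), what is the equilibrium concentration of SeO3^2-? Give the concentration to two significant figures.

First ionization gives [H+] ≈ [HSeO3-] = 2.17 × 10^-2 M.
Second step: Ka2 = [H+][SeO3^2-]/[HSeO3-] ≈ [SeO3^2-] (since [H+] ≈ [HSeO3-]).
So [SeO3^2-] ≈ Ka2.

6.1 × 10^-9 M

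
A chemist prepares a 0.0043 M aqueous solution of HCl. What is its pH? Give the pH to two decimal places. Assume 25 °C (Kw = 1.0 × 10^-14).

pH = 2.37

HCl is a strong acid and dissociates completely, so [H+] = 0.0043 M.
pH = -log(0.0043) = 2.37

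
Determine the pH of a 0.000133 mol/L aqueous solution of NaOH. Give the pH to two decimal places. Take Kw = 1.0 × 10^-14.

pH = 10.12

NaOH is a strong base; [OH-] = 0.000133 M.
pOH = -log(0.000133) = 3.88
pH = 14.00 - 3.88 = 10.12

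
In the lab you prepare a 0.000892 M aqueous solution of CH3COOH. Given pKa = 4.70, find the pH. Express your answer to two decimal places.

pH = 3.91

CH3COOH ⇌ CH3COO- + H+
Ka = 10^(−4.70) = 2.00 × 10^-5
From the ICE table, Ka = x²/(0.000892 − x) = 2.00 × 10^-5.
Here C₀/Ka ≈ 44.6, so the small-x approximation fails. Use the quadratic:
x = [−2e-05 + √(2e-05² + 7.14e-08)]/2 = 1.24 × 10^-4 M
pH = −log(1.24 × 10^-4) = 3.91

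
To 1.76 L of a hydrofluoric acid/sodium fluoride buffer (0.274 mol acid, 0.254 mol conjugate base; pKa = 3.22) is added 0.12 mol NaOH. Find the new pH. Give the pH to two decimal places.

pH = 3.61

OH- converts HF to F-: HF → 0.154 mol, F- → 0.374 mol.
Henderson–Hasselbalch with mole ratio 0.374/0.154: pH = 3.22 + (+0.385)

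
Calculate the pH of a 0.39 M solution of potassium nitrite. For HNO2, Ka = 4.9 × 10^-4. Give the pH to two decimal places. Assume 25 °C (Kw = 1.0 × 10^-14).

NO2- is the conjugate base of the weak acid HNO2.
Kb = Kw/Ka = 1.0×10^-14 / 4.9 × 10^-4 = 2.04 × 10^-11
From the ICE table, Kb = x²/(0.39 − x) = 2.04 × 10^-11.
Neglecting x in the denominator: x = √(2.04 × 10^-11 × 0.39) = 2.82 × 10^-6 M
pOH = −log(2.82 × 10^-6) = 5.55; pH = 14.00 − 5.55 = 8.45

pH = 8.45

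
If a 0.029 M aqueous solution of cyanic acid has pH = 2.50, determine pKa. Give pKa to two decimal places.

[H+] = 10^(-2.50) = 3.16 × 10^-3 M
At equilibrium [HA] = 0.029 − 3.16 × 10^-3 = 2.58 × 10^-2 M
Ka = [H+][A-]/[HA] = (3.16 × 10^-3)² / 2.58 × 10^-2 = 3.87 × 10^-4
pKa = -log(3.87 × 10^-4) = 3.41

pKa = 3.41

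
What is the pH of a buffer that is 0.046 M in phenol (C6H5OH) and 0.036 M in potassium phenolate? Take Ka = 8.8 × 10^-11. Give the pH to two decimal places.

pH = 9.95

pKa = −log(8.8 × 10^-11) = 10.056
pH = pKa + log([A⁻]/[HA]) = 10.056 + log(0.036/0.046)
pH = 10.056 + (-0.106) = 9.95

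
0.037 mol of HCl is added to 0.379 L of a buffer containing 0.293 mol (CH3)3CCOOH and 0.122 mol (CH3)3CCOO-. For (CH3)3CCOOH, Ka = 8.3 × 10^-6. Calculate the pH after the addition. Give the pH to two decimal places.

pH = 4.49

Added H+ converts (CH3)3CCOO- to (CH3)3CCOOH: (CH3)3CCOOH → 0.33 mol, (CH3)3CCOO- → 0.085 mol.
pKa = −log(8.3 × 10^-6) = 5.081
Henderson–Hasselbalch with mole ratio 0.085/0.33: pH = 5.081 + (-0.589)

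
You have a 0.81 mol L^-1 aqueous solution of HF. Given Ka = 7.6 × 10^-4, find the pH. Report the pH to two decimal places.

pH = 1.61

HF ⇌ F- + H+
Ka = x²/(0.81 − x) = 7.6 × 10^-4
Assume x ≪ 0.81: x ≈ √(7.6 × 10^-4 × 0.81) = 2.48 × 10^-2 M
Check: 3.1% ionized — well under 5%, approximation valid.
pH = −log(2.48 × 10^-2) = 1.61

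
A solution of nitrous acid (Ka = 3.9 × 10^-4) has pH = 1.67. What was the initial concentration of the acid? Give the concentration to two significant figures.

C₀ = 1.2 M

[H+] = 10^(-1.67) = 2.14 × 10^-2 M = x
Ka = x²/(C₀ − x) ⇒ C₀ = x + x²/Ka
C₀ = 2.14 × 10^-2 + (2.14 × 10^-2)²/(3.9 × 10^-4) = 1.20 M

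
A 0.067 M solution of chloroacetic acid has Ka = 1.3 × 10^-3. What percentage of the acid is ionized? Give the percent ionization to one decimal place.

13.0%

ClCH2COOH ⇌ ClCH2COO- + H+; let x = [H+] at equilibrium.
Solve x² + 0.0013x − 8.71e-05 = 0 → x = 8.71 × 10^-3 M
Fraction ionized = 8.71 × 10^-3 / 0.067 = 0.1300 → 13.0%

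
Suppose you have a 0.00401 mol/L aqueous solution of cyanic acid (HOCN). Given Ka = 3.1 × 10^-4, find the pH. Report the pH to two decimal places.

HOCN ⇌ OCN- + H+
Ka = x²/(0.00401 − x) = 3.1 × 10^-4
Here C₀/Ka ≈ 12.9, so the small-x approximation fails. Use the quadratic:
x = [−0.00031 + √(0.00031² + 4.97e-06)]/2 = 9.71 × 10^-4 M
pH = −log(9.71 × 10^-4) = 3.01

pH = 3.01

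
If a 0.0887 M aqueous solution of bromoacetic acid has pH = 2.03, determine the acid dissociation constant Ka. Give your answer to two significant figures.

[H+] = 10^(-2.03) = 9.33 × 10^-3 M
At equilibrium [HA] = 0.0887 − 9.33 × 10^-3 = 7.94 × 10^-2 M
Ka = [H+][A-]/[HA] = (9.33 × 10^-3)² / 7.94 × 10^-2 = 1.1 × 10^-3

Ka = 1.1 × 10^-3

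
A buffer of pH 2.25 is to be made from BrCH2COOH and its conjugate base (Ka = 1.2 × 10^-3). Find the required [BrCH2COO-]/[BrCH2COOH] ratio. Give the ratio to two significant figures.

pKa = -log(1.2 × 10^-3) = 2.921
pH = pKa + log(r) ⇒ log(r) = 2.25 − 2.921 = -0.671
r = [BrCH2COO-]/[BrCH2COOH] = 10^(-0.671) = 0.213

ratio = 0.21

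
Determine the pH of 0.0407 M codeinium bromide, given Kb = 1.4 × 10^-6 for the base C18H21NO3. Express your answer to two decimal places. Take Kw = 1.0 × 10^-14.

C18H22NO3+ is the conjugate acid of the weak base C18H21NO3.
Ka = Kw/Kb = 1.0×10^-14 / 1.4 × 10^-6 = 7.14 × 10^-9
From the ICE table, Ka = [H+]²/(0.0407 − [H+]) = 7.14 × 10^-9.
Neglecting [H+] in the denominator: [H+] = √(7.14 × 10^-9 × 0.0407) = 1.70 × 10^-5 M
pH = −log(1.70 × 10^-5) = 4.77

pH = 4.77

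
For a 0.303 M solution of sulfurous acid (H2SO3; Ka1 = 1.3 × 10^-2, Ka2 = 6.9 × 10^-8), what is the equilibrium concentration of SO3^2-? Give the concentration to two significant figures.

First ionization gives [H+] ≈ [HSO3-] = 5.66 × 10^-2 M.
Second step: Ka2 = [H+][SO3^2-]/[HSO3-] ≈ [SO3^2-] (since [H+] ≈ [HSO3-]).
So [SO3^2-] ≈ Ka2.

6.9 × 10^-8 M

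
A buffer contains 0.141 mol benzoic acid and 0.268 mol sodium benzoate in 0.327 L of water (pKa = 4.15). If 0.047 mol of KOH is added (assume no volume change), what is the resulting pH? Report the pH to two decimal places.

OH- converts C6H5COOH to C6H5COO-: C6H5COOH → 0.094 mol, C6H5COO- → 0.315 mol.
pH = pKa + log(n_C6H5COO-/n_C6H5COOH) = 4.15 + log(0.315/0.094) = 4.15 + (+0.525)

pH = 4.68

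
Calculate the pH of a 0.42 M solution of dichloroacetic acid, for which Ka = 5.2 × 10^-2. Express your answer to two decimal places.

Cl2CHCOOH ⇌ Cl2CHCOO- + H+
From the ICE table, Ka = [H+]²/(0.42 − [H+]) = 5.2 × 10^-2.
[H+] is not negligible relative to C₀; solve [H+]² + 0.052·[H+] − 0.0218 = 0.
[H+] = (−Ka + √(Ka² + 4·Ka·C₀))/2 = 1.24 × 10^-1 M
pH = −log(1.24 × 10^-1) = 0.91

pH = 0.91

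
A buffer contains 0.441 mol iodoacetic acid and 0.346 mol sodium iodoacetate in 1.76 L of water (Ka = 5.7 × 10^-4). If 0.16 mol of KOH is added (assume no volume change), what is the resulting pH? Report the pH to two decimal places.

pH = 3.50

OH- converts ICH2COOH to ICH2COO-: ICH2COOH → 0.281 mol, ICH2COO- → 0.506 mol.
pKa = −log(5.7 × 10^-4) = 3.244
pH = pKa + log(n_ICH2COO-/n_ICH2COOH) = 3.244 + log(0.506/0.281) = 3.244 + (+0.255)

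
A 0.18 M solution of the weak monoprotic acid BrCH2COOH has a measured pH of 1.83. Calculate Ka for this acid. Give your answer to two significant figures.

Ka = 1.3 × 10^-3

[H+] = 10^(-1.83) = 1.48 × 10^-2 M
At equilibrium [HA] = 0.18 − 1.48 × 10^-2 = 1.65 × 10^-1 M
Ka = [H+][A-]/[HA] = (1.48 × 10^-2)² / 1.65 × 10^-1 = 1.3 × 10^-3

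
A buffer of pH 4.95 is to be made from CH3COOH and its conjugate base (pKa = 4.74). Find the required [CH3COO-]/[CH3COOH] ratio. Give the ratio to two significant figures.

ratio = 1.6

pH = pKa + log(r) ⇒ log(r) = 4.95 − 4.74 = +0.21
r = [CH3COO-]/[CH3COOH] = 10^(+0.21) = 1.62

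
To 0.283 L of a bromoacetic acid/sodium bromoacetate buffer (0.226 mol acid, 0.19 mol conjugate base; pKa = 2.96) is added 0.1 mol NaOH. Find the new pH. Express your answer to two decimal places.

pH = 3.32

After neutralization: n(BrCH2COOH) = 0.126 mol, n(BrCH2COO-) = 0.29 mol.
Henderson–Hasselbalch with mole ratio 0.29/0.126: pH = 2.96 + (+0.362)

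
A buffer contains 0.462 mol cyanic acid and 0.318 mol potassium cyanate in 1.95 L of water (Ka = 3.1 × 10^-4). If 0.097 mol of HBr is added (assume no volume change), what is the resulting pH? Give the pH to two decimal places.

After neutralization: n(HOCN) = 0.559 mol, n(OCN-) = 0.221 mol.
pKa = −log(3.1 × 10^-4) = 3.509
Henderson–Hasselbalch with mole ratio 0.221/0.559: pH = 3.509 + (-0.403)

pH = 3.11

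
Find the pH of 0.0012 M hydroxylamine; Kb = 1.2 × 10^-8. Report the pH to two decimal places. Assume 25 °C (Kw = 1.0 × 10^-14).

pH = 8.58

NH2OH + H2O ⇌ NH3OH+ + OH-
Let x = [OH-] at equilibrium. Kb = x²/(0.0012 − x).
Neglecting x in the denominator: x = √(1.2 × 10^-8 × 0.0012) = 3.79 × 10^-6 M
(x/C₀ = 0.32% < 5%, so the approximation holds.)
pOH = 5.42, so pH = 14.00 − pOH = 8.58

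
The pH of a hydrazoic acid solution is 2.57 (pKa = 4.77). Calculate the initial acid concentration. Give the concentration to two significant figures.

C₀ = 4.3 × 10^-1 M

[H+] = 10^(-2.57) = 2.69 × 10^-3 M = x
Ka = 10^(−4.77) = 1.70 × 10^-5
Ka = x²/(C₀ − x) ⇒ C₀ = x + x²/Ka
C₀ = 2.69 × 10^-3 + (2.69 × 10^-3)²/(1.70 × 10^-5) = 4.28 × 10^-1 M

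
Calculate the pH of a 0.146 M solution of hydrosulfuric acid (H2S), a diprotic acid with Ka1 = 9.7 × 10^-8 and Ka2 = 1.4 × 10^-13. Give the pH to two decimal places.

Since Ka1 ≫ Ka2, the first ionization dominates [H+].
Ka1 = x²/(0.146 − x) = 9.7 × 10^-8
x ≈ √(9.7 × 10^-8 × 0.146) = 1.19 × 10^-4 M
pH = −log(1.19 × 10^-4) = 3.92

pH = 3.92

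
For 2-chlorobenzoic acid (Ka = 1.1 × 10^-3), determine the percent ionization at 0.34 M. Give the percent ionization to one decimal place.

5.5%

ClC6H4COOH ⇌ ClC6H4COO- + H+; let x = [H+] at equilibrium.
Solve x² + 0.0011x − 0.000374 = 0 → x = 1.88 × 10^-2 M
% ionization = x/C₀ × 100% = 1.88 × 10^-2/0.34 × 100% = 5.5%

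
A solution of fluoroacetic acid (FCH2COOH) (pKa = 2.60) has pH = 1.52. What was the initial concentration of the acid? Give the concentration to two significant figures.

C₀ = 3.9 × 10^-1 M

[H+] = 10^(-1.52) = 3.02 × 10^-2 M = x
Ka = 10^(−2.60) = 2.51 × 10^-3
Ka = x²/(C₀ − x) ⇒ C₀ = x + x²/Ka
C₀ = 3.02 × 10^-2 + (3.02 × 10^-2)²/(2.51 × 10^-3) = 3.94 × 10^-1 M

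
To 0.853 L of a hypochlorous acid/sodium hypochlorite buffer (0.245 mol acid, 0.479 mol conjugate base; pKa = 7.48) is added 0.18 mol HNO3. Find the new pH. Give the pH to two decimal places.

pH = 7.33

Added H+ converts OCl- to HOCl: HOCl → 0.425 mol, OCl- → 0.299 mol.
pH = pKa + log(n_OCl-/n_HOCl) = 7.48 + log(0.299/0.425) = 7.48 + (-0.153)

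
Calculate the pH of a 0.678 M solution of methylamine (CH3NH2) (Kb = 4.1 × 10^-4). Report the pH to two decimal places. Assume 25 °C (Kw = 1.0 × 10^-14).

CH3NH2 + H2O ⇌ CH3NH3+ + OH-
From the ICE table, Kb = x²/(0.678 − x) = 4.1 × 10^-4.
Since Kb ≪ C₀, x ≈ √(Kb·C₀) = 1.67 × 10^-2 M.
(x/C₀ = 2.5% < 5%, so the approximation holds.)
pOH = −log(1.67 × 10^-2) = 1.78; pH = 14.00 − 1.78 = 12.22

pH = 12.22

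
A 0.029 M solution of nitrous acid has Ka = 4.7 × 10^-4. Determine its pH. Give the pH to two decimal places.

HNO2 ⇌ NO2- + H+
Ka = [H+]²/(0.029 − [H+]) = 4.7 × 10^-4
The 5% rule fails; solving [H+]² + Ka·[H+] − Ka·C₀ = 0 exactly:
[H+] = (−Ka + √(Ka² + 4·Ka·C₀))/2 = 3.46 × 10^-3 M
pH = −log(3.46 × 10^-3) = 2.46

pH = 2.46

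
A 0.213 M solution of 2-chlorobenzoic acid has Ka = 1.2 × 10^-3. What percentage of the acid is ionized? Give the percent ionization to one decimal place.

ClC6H4COOH ⇌ ClC6H4COO- + H+; let x = [H+] at equilibrium.
Solve x² + 0.0012x − 0.000256 = 0 → x = 1.54 × 10^-2 M
% ionization = x/C₀ × 100% = 1.54 × 10^-2/0.213 × 100% = 7.2%

7.2%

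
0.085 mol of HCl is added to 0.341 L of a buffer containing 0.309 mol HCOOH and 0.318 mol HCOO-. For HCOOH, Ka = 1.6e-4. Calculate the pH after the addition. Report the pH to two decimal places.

Added H+ converts HCOO- to HCOOH: HCOOH → 0.394 mol, HCOO- → 0.233 mol.
pKa = −log(1.6 × 10^-4) = 3.796
Henderson–Hasselbalch with mole ratio 0.233/0.394: pH = 3.796 + (-0.228)

pH = 3.57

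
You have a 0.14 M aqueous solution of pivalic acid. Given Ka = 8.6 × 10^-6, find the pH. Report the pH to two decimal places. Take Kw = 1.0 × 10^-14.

pH = 2.96

(CH3)3CCOOH ⇌ (CH3)3CCOO- + H+
From the ICE table, Ka = [H+]²/(0.14 − [H+]) = 8.6 × 10^-6.
Since Ka ≪ C₀, [H+] ≈ √(Ka·C₀) = 1.10 × 10^-3 M.
pH = −log[H+] = −log(1.10 × 10^-3) = 2.96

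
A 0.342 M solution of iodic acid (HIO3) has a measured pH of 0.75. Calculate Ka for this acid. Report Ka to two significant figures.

Ka = 1.9 × 10^-1

[H+] = 10^(-0.75) = 1.78 × 10^-1 M
At equilibrium [HA] = 0.342 − 1.78 × 10^-1 = 1.64 × 10^-1 M
Ka = [H+][A-]/[HA] = (1.78 × 10^-1)² / 1.64 × 10^-1 = 1.9 × 10^-1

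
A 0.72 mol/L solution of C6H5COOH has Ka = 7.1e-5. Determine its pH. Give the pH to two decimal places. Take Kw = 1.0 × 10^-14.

pH = 2.15

C6H5COOH ⇌ C6H5COO- + H+
Let x = [H+] at equilibrium. Ka = x²/(0.72 − x).
Neglecting x in the denominator: x = √(7.1 × 10^-5 × 0.72) = 7.15 × 10^-3 M
Check: 0.99% ionized — well under 5%, approximation valid.
pH = −log[H+] = −log(7.15 × 10^-3) = 2.15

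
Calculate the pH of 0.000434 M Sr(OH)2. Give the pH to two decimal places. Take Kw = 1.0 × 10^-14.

Sr(OH)2 is a strong base (each formula unit releases 2 OH-); [OH-] = 0.000868 M.
pOH = -log(0.000868) = 3.06
pH = 14.00 - 3.06 = 10.94

pH = 10.94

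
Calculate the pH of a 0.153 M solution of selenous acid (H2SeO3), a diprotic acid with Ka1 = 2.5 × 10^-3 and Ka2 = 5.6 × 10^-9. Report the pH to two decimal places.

pH = 1.74

Since Ka1 ≫ Ka2, the first ionization dominates [H+].
Ka1 = x²/(0.153 − x) = 2.5 × 10^-3
Solving the quadratic: x = (−Ka1 + √(Ka1² + 4·Ka1·C₀))/2 = 1.83 × 10^-2 M
pH = −log(1.83 × 10^-2) = 1.74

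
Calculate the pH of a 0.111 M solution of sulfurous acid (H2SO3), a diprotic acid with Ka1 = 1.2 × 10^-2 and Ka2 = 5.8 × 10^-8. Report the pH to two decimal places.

Since Ka1 ≫ Ka2, the first ionization dominates [H+].
Ka1 = x²/(0.111 − x) = 1.2 × 10^-2
Solving the quadratic: x = (−Ka1 + √(Ka1² + 4·Ka1·C₀))/2 = 3.10 × 10^-2 M
pH = −log(3.10 × 10^-2) = 1.51

pH = 1.51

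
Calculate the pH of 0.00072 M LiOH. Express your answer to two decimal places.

pH = 10.86

LiOH is a strong base; [OH-] = 0.00072 M.
pOH = -log(0.00072) = 3.14
pH = 14.00 - 3.14 = 10.86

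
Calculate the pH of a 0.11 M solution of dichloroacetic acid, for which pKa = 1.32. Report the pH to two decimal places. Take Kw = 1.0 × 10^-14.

pH = 1.28

Cl2CHCOOH ⇌ Cl2CHCOO- + H+
Ka = 10^(−1.32) = 4.79 × 10^-2
Let x = [H+] at equilibrium. Ka = x²/(0.11 − x).
x is not negligible relative to C₀; solve x² + 0.0479·x − 0.00527 = 0.
x = [−0.0479 + √(0.0479² + 0.0211)]/2 = 5.25 × 10^-2 M
pH = −log(5.25 × 10^-2) = 1.28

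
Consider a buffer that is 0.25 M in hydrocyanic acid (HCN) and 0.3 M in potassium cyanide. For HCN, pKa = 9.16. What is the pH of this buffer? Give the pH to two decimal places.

pH = 9.24

Using pH = pKa + log([base]/[acid]) with [base]/[acid] = 0.3/0.25:
pH = 9.16 + (+0.079) = 9.24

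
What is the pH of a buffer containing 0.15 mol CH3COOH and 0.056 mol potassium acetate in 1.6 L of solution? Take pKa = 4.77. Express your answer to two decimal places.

pH = pKa + log([A⁻]/[HA]) = 4.77 + log(0.056/0.15)
pH = 4.77 + (-0.428) = 4.34

pH = 4.34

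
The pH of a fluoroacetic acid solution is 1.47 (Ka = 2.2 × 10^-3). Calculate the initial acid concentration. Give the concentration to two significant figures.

[H+] = 10^(-1.47) = 3.39 × 10^-2 M = x
Ka = x²/(C₀ − x) ⇒ C₀ = x + x²/Ka
C₀ = 3.39 × 10^-2 + (3.39 × 10^-2)²/(2.2 × 10^-3) = 5.56 × 10^-1 M

C₀ = 5.6 × 10^-1 M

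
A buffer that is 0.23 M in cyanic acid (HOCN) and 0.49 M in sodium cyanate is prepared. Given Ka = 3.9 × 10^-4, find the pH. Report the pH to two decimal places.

pKa = −log(3.9 × 10^-4) = 3.409
pH = pKa + log([A⁻]/[HA]) = 3.409 + log(0.49/0.23)
pH = 3.409 + (+0.328) = 3.74

pH = 3.74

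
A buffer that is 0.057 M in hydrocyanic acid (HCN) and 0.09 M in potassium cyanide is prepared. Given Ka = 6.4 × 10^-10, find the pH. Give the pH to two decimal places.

pH = 9.39

pKa = −log(6.4 × 10^-10) = 9.194
Using pH = pKa + log([base]/[acid]) with [base]/[acid] = 0.09/0.057:
pH = 9.194 + (+0.198) = 9.39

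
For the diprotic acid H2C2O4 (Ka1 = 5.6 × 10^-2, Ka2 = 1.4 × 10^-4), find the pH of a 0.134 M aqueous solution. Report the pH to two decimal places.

pH = 1.20

Since Ka1 ≫ Ka2, the first ionization dominates [H+].
Ka1 = x²/(0.134 − x) = 5.6 × 10^-2
Solving the quadratic: x = (−Ka1 + √(Ka1² + 4·Ka1·C₀))/2 = 6.30 × 10^-2 M
pH = −log(6.30 × 10^-2) = 1.20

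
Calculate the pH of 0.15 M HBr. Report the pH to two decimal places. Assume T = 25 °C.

HBr is a strong acid and dissociates completely, so [H+] = 0.15 M.
pH = -log(0.15) = 0.82

pH = 0.82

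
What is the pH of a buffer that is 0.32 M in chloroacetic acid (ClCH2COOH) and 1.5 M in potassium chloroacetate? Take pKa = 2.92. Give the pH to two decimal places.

Using pH = pKa + log([base]/[acid]) with [base]/[acid] = 1.5/0.32:
pH = 2.92 + (+0.671) = 3.59

pH = 3.59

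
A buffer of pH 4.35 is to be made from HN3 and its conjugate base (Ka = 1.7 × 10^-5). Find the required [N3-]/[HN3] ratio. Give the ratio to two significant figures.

pKa = -log(1.7 × 10^-5) = 4.770
pH = pKa + log(r) ⇒ log(r) = 4.35 − 4.770 = -0.420
r = [N3-]/[HN3] = 10^(-0.420) = 0.38

ratio = 0.38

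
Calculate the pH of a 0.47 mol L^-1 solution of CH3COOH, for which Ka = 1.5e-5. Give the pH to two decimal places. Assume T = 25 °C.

pH = 2.58

CH3COOH ⇌ CH3COO- + H+
Ka = x²/(0.47 − x) = 1.5 × 10^-5
Neglecting x in the denominator: x = √(1.5 × 10^-5 × 0.47) = 2.66 × 10^-3 M
(x/C₀ = 0.56% < 5%, so the approximation holds.)
pH = −log(2.66 × 10^-3) = 2.58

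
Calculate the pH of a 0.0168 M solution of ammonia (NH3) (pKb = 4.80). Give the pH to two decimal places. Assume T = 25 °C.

pH = 10.71

NH3 + H2O ⇌ NH4+ + OH-
Kb = 10^(−4.80) = 1.58 × 10^-5
Kb = [OH-]²/(0.0168 − [OH-]) = 1.58 × 10^-5
Since Kb ≪ C₀, [OH-] ≈ √(Kb·C₀) = 5.15 × 10^-4 M.
([OH-]/C₀ = 3.1% < 5%, so the approximation holds.)
pOH = 3.29, so pH = 14.00 − pOH = 10.71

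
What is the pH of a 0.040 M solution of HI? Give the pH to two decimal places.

pH = 1.40

HI is a strong acid and dissociates completely, so [H+] = 0.040 M.
pH = -log(0.04) = 1.40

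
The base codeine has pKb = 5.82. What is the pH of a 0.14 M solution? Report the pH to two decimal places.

C18H21NO3 + H2O ⇌ C18H22NO3+ + OH-
Kb = 10^(−5.82) = 1.51 × 10^-6
From the ICE table, Kb = x²/(0.14 − x) = 1.51 × 10^-6.
Assume x ≪ 0.14: x ≈ √(1.51 × 10^-6 × 0.14) = 4.60 × 10^-4 M
pOH = 3.34, so pH = 14.00 − pOH = 10.66

pH = 10.66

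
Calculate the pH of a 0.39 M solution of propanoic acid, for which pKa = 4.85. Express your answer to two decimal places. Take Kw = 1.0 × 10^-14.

pH = 2.63

CH3CH2COOH ⇌ CH3CH2COO- + H+
Ka = 10^(−4.85) = 1.41 × 10^-5
Ka = [H+]²/(0.39 − [H+]) = 1.41 × 10^-5
Since Ka ≪ C₀, [H+] ≈ √(Ka·C₀) = 2.34 × 10^-3 M.
Check: 0.6% ionized — well under 5%, approximation valid.
pH = −log(2.34 × 10^-3) = 2.63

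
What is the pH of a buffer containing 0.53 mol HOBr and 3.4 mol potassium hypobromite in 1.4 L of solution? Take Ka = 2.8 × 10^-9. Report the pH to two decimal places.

pKa = −log(2.8 × 10^-9) = 8.553
pH = pKa + log([A⁻]/[HA]) = 8.553 + log(3.4/0.53)
pH = 8.553 + (+0.807) = 9.36

pH = 9.36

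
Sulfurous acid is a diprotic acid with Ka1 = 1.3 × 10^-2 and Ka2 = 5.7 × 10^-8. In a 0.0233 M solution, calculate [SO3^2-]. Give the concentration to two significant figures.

First ionization gives [H+] ≈ [HSO3-] = 1.21 × 10^-2 M.
Second step: Ka2 = [H+][SO3^2-]/[HSO3-] ≈ [SO3^2-] (since [H+] ≈ [HSO3-]).
So [SO3^2-] ≈ Ka2.

5.7 × 10^-8 M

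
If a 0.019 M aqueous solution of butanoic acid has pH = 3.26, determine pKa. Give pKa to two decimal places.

[H+] = 10^(-3.26) = 5.50 × 10^-4 M
At equilibrium [HA] = 0.019 − 5.50 × 10^-4 = 1.85 × 10^-2 M
Ka = [H+][A-]/[HA] = (5.50 × 10^-4)² / 1.85 × 10^-2 = 1.64 × 10^-5
pKa = -log(1.64 × 10^-5) = 4.79

pKa = 4.79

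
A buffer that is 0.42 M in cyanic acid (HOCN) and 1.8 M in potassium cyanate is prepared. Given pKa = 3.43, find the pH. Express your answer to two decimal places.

Using pH = pKa + log([base]/[acid]) with [base]/[acid] = 1.8/0.42:
pH = 3.43 + (+0.632) = 4.06

pH = 4.06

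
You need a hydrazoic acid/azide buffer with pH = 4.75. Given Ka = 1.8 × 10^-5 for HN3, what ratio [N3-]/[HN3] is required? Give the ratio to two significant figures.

pKa = -log(1.8 × 10^-5) = 4.745
pH = pKa + log(r) ⇒ log(r) = 4.75 − 4.745 = +0.005
r = [N3-]/[HN3] = 10^(+0.005) = 1.01

ratio = 1.0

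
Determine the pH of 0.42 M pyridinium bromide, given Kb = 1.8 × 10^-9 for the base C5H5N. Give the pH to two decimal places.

pH = 2.82

C5H5NH+ is the conjugate acid of the weak base C5H5N.
Ka = Kw/Kb = 1.0×10^-14 / 1.8 × 10^-9 = 5.56 × 10^-6
Let x = [H+] at equilibrium. Ka = x²/(0.42 − x).
Assume x ≪ 0.42: x ≈ √(5.56 × 10^-6 × 0.42) = 1.53 × 10^-3 M
Check: 0.36% ionized — well under 5%, approximation valid.
pH = −log[H+] = −log(1.53 × 10^-3) = 2.82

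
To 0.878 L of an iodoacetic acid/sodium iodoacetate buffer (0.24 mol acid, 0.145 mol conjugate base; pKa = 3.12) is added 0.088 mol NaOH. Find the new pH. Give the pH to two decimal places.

After neutralization: n(ICH2COOH) = 0.152 mol, n(ICH2COO-) = 0.233 mol.
pH = pKa + log([A⁻]/[HA]) = 3.12 + log(0.233/0.152) = 3.12 +0.186

pH = 3.31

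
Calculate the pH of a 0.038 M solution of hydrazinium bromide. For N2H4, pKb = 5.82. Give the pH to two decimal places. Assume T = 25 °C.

N2H5+ is the conjugate acid of the weak base N2H4.
Kb = 10^(−5.82) = 1.51 × 10^-6
Ka = Kw/Kb = 1.0×10^-14 / 1.51 × 10^-6 = 6.62 × 10^-9
Ka = [H+]²/(0.038 − [H+]) = 6.62 × 10^-9
Neglecting [H+] in the denominator: [H+] = √(6.62 × 10^-9 × 0.038) = 1.59 × 10^-5 M
([H+]/C₀ = 0.042% < 5%, so the approximation holds.)
pH = −log[H+] = −log(1.59 × 10^-5) = 4.80

pH = 4.80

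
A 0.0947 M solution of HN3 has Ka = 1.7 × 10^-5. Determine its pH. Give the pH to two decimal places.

pH = 2.90

HN3 ⇌ N3- + H+
From the ICE table, Ka = x²/(0.0947 − x) = 1.7 × 10^-5.
Neglecting x in the denominator: x = √(1.7 × 10^-5 × 0.0947) = 1.27 × 10^-3 M
(x/C₀ = 1.3% < 5%, so the approximation holds.)
pH = −log[H+] = −log(1.27 × 10^-3) = 2.90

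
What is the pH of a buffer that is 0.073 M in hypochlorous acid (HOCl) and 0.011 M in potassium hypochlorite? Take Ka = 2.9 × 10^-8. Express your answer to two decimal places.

pH = 6.72

pKa = −log(2.9 × 10^-8) = 7.538
pH = pKa + log([A⁻]/[HA]) = 7.538 + log(0.011/0.073)
pH = 7.538 + (-0.822) = 6.72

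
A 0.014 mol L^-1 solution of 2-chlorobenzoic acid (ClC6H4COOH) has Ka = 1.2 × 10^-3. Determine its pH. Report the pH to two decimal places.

ClC6H4COOH ⇌ ClC6H4COO- + H+
Ka = [H+]²/(0.014 − [H+]) = 1.2 × 10^-3
The 5% rule fails; solving [H+]² + Ka·[H+] − Ka·C₀ = 0 exactly:
[H+] = [−0.0012 + √(0.0012² + 6.72e-05)]/2 = 3.54 × 10^-3 M
pH = −log[H+] = −log(3.54 × 10^-3) = 2.45

pH = 2.45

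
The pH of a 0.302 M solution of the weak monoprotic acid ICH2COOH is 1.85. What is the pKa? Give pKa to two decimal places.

[H+] = 10^(-1.85) = 1.41 × 10^-2 M
At equilibrium [HA] = 0.302 − 1.41 × 10^-2 = 2.88 × 10^-1 M
Ka = [H+][A-]/[HA] = (1.41 × 10^-2)² / 2.88 × 10^-1 = 6.90 × 10^-4
pKa = -log(6.90 × 10^-4) = 3.16

pKa = 3.16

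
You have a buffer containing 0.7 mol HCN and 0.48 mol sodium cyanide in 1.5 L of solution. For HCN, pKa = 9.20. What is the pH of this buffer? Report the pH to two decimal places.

pH = pKa + log([A⁻]/[HA]) = 9.20 + log(0.48/0.7)
pH = 9.20 + (-0.164) = 9.04

pH = 9.04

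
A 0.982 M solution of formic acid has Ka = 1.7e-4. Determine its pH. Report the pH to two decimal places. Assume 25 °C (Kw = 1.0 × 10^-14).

pH = 1.89

HCOOH ⇌ HCOO- + H+
From the ICE table, Ka = [H+]²/(0.982 − [H+]) = 1.7 × 10^-4.
Since Ka ≪ C₀, [H+] ≈ √(Ka·C₀) = 1.29 × 10^-2 M.
pH = −log[H+] = −log(1.29 × 10^-2) = 1.89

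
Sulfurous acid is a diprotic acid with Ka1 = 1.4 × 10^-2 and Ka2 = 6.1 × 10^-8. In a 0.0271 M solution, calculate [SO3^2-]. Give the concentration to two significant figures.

First ionization gives [H+] ≈ [HSO3-] = 1.37 × 10^-2 M.
Second step: Ka2 = [H+][SO3^2-]/[HSO3-] ≈ [SO3^2-] (since [H+] ≈ [HSO3-]).
So [SO3^2-] ≈ Ka2.

6.1 × 10^-8 M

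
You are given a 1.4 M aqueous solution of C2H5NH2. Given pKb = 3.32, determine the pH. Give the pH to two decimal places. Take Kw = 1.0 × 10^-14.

C2H5NH2 + H2O ⇌ C2H5NH3+ + OH-
Kb = 10^(−3.32) = 4.79 × 10^-4
Let x = [OH-] at equilibrium. Kb = x²/(1.4 − x).
Neglecting x in the denominator: x = √(4.79 × 10^-4 × 1.4) = 2.59 × 10^-2 M
pOH = 1.59, so pH = 14.00 − pOH = 12.41

pH = 12.41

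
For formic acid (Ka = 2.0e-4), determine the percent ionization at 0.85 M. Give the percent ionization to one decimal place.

1.5%

HCOOH ⇌ HCOO- + H+; let x = [H+] at equilibrium.
x ≈ √(Ka·C₀) = √(2.0 × 10^-4 × 0.85) = 1.30 × 10^-2 M
Fraction ionized = 1.30 × 10^-2 / 0.85 = 0.0153 → 1.5%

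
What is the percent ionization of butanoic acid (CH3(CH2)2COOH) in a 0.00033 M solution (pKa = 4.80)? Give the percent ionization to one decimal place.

19.6%

CH3(CH2)2COOH ⇌ CH3(CH2)2COO- + H+; let x = [H+] at equilibrium.
Ka = 10^(−4.80) = 1.58 × 10^-5
Ka = x²/(C₀ − x); solving the quadratic gives x = 6.47 × 10^-5 M.
Fraction ionized = 6.47 × 10^-5 / 0.00033 = 0.1961 → 19.6%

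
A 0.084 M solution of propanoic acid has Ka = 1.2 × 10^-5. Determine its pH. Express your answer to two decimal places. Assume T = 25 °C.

pH = 3.00

CH3CH2COOH ⇌ CH3CH2COO- + H+
Ka = [H+]²/(0.084 − [H+]) = 1.2 × 10^-5
Neglecting [H+] in the denominator: [H+] = √(1.2 × 10^-5 × 0.084) = 1.00 × 10^-3 M
pH = −log[H+] = −log(1.00 × 10^-3) = 3.00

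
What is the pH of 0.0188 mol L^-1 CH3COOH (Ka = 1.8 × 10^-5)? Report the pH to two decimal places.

pH = 3.24

CH3COOH ⇌ CH3COO- + H+
From the ICE table, Ka = [H+]²/(0.0188 − [H+]) = 1.8 × 10^-5.
Assume [H+] ≪ 0.0188: [H+] ≈ √(1.8 × 10^-5 × 0.0188) = 5.82 × 10^-4 M
Check: 3.1% ionized — well under 5%, approximation valid.
pH = −log[H+] = −log(5.82 × 10^-4) = 3.24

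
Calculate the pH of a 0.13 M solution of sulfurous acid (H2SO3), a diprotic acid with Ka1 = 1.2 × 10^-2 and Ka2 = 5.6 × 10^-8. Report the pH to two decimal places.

Since Ka1 ≫ Ka2, the first ionization dominates [H+].
Ka1 = x²/(0.13 − x) = 1.2 × 10^-2
Solving the quadratic: x = (−Ka1 + √(Ka1² + 4·Ka1·C₀))/2 = 3.39 × 10^-2 M
pH = −log(3.39 × 10^-2) = 1.47

pH = 1.47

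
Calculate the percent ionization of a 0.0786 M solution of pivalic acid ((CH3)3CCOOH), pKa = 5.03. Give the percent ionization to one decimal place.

1.1%

(CH3)3CCOOH ⇌ (CH3)3CCOO- + H+; let x = [H+] at equilibrium.
Ka = 10^(−5.03) = 9.33 × 10^-6
x ≈ √(Ka·C₀) = √(9.33 × 10^-6 × 0.0786) = 8.56 × 10^-4 M
% ionization = x/C₀ × 100% = 8.56 × 10^-4/0.0786 × 100% = 1.1%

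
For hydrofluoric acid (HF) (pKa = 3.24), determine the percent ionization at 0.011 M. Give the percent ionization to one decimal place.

20.4%

HF ⇌ F- + H+; let x = [H+] at equilibrium.
Ka = 10^(−3.24) = 5.75 × 10^-4
Solve x² + 0.000575x − 6.32e-06 = 0 → x = 2.24 × 10^-3 M
Fraction ionized = 2.24 × 10^-3 / 0.011 = 0.2036 → 20.4%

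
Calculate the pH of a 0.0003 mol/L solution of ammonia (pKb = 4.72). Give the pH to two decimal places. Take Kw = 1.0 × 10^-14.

NH3 + H2O ⇌ NH4+ + OH-
Kb = 10^(−4.72) = 1.91 × 10^-5
Let x = [OH-] at equilibrium. Kb = x²/(0.0003 − x).
The 5% rule fails; solving x² + Kb·x − Kb·C₀ = 0 exactly:
x = [−1.91e-05 + √(1.91e-05² + 2.29e-08)]/2 = 6.67 × 10^-5 M
pOH = −log(6.67 × 10^-5) = 4.18; pH = 14.00 − 4.18 = 9.82

pH = 9.82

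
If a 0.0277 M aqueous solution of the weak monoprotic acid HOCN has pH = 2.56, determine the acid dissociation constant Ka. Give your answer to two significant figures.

Ka = 3.0 × 10^-4

[H+] = 10^(-2.56) = 2.75 × 10^-3 M
At equilibrium [HA] = 0.0277 − 2.75 × 10^-3 = 2.49 × 10^-2 M
Ka = [H+][A-]/[HA] = (2.75 × 10^-3)² / 2.49 × 10^-2 = 3.0 × 10^-4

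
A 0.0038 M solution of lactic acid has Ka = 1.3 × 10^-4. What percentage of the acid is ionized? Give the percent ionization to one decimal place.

CH3CH(OH)COOH ⇌ CH3CH(OH)COO- + H+; let x = [H+] at equilibrium.
Ka = x²/(C₀ − x); solving the quadratic gives x = 6.41 × 10^-4 M.
% ionization = x/C₀ × 100% = 6.41 × 10^-4/0.0038 × 100% = 16.9%

16.9%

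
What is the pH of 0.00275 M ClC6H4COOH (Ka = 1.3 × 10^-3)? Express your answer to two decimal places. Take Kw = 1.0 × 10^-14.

ClC6H4COOH ⇌ ClC6H4COO- + H+
From the ICE table, Ka = [H+]²/(0.00275 − [H+]) = 1.3 × 10^-3.
Here C₀/Ka ≈ 2.12, so the small-[H+] approximation fails. Use the quadratic:
[H+] = [−0.0013 + √(0.0013² + 1.43e-05)]/2 = 1.35 × 10^-3 M
pH = −log[H+] = −log(1.35 × 10^-3) = 2.87

pH = 2.87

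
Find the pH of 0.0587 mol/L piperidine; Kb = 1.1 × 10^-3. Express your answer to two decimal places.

C5H10NH + H2O ⇌ C5H10NH2+ + OH-
Kb = [OH-]²/(0.0587 − [OH-]) = 1.1 × 10^-3
The 5% rule fails; solving [OH-]² + Kb·[OH-] − Kb·C₀ = 0 exactly:
[OH-] = (−Kb + √(Kb² + 4·Kb·C₀))/2 = 7.50 × 10^-3 M
pOH = −log(7.50 × 10^-3) = 2.12; pH = 14.00 − 2.12 = 11.88

pH = 11.88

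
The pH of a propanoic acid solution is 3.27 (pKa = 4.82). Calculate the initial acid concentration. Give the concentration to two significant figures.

[H+] = 10^(-3.27) = 5.37 × 10^-4 M = x
Ka = 10^(−4.82) = 1.51 × 10^-5
Ka = x²/(C₀ − x) ⇒ C₀ = x + x²/Ka
C₀ = 5.37 × 10^-4 + (5.37 × 10^-4)²/(1.51 × 10^-5) = 1.96 × 10^-2 M

C₀ = 2.0 × 10^-2 M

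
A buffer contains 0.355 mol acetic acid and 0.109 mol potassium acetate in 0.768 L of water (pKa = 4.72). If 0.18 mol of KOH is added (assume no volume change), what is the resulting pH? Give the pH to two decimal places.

OH- converts CH3COOH to CH3COO-: CH3COOH → 0.175 mol, CH3COO- → 0.289 mol.
Henderson–Hasselbalch with mole ratio 0.289/0.175: pH = 4.72 + (+0.218)

pH = 4.94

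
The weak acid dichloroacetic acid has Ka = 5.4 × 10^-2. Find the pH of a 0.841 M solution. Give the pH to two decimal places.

pH = 0.73

Cl2CHCOOH ⇌ Cl2CHCOO- + H+
Ka = x²/(0.841 − x) = 5.4 × 10^-2
The 5% rule fails; solving x² + Ka·x − Ka·C₀ = 0 exactly:
x = (−Ka + √(Ka² + 4·Ka·C₀))/2 = 1.88 × 10^-1 M
pH = −log(1.88 × 10^-1) = 0.73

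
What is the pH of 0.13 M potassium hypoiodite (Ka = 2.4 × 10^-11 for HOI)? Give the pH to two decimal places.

OI- is the conjugate base of the weak acid HOI.
Kb = Kw/Ka = 1.0×10^-14 / 2.4 × 10^-11 = 4.17 × 10^-4
Kb = [OH-]²/(0.13 − [OH-]) = 4.17 × 10^-4
Here C₀/Kb ≈ 312, so the small-[OH-] approximation fails. Use the quadratic:
[OH-] = [−0.000417 + √(0.000417² + 0.000217)]/2 = 7.16 × 10^-3 M
pOH = −log(7.16 × 10^-3) = 2.15; pH = 14.00 − 2.15 = 11.85

pH = 11.85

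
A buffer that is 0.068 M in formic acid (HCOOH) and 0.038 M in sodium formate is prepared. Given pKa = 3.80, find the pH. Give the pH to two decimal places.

Using pH = pKa + log([base]/[acid]) with [base]/[acid] = 0.038/0.068:
pH = 3.80 + (-0.253) = 3.55

pH = 3.55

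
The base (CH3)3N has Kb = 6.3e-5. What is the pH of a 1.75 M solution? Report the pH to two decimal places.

(CH3)3N + H2O ⇌ (CH3)3NH+ + OH-
From the ICE table, Kb = [OH-]²/(1.75 − [OH-]) = 6.3 × 10^-5.
Neglecting [OH-] in the denominator: [OH-] = √(6.3 × 10^-5 × 1.75) = 1.05 × 10^-2 M
Check: 0.6% ionized — well under 5%, approximation valid.
pOH = −log(1.05 × 10^-2) = 1.98; pH = 14.00 − 1.98 = 12.02

pH = 12.02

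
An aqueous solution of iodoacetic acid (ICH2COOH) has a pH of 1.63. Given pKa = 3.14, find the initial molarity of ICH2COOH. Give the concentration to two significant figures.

C₀ = 7.8 × 10^-1 M

[H+] = 10^(-1.63) = 2.34 × 10^-2 M = x
Ka = 10^(−3.14) = 7.24 × 10^-4
Ka = x²/(C₀ − x) ⇒ C₀ = x + x²/Ka
C₀ = 2.34 × 10^-2 + (2.34 × 10^-2)²/(7.24 × 10^-4) = 7.80 × 10^-1 M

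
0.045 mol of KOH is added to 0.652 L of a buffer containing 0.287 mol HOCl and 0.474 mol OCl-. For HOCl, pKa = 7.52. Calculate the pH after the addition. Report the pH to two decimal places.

OH- converts HOCl to OCl-: HOCl → 0.242 mol, OCl- → 0.519 mol.
Henderson–Hasselbalch with mole ratio 0.519/0.242: pH = 7.52 + (+0.331)

pH = 7.85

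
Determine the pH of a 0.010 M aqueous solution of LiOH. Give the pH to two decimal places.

LiOH is a strong base; [OH-] = 0.01 M.
pOH = -log(0.01) = 2.00
pH = 14.00 - 2.00 = 12.00

pH = 12.00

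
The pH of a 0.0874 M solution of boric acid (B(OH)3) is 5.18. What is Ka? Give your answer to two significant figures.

Ka = 5.0 × 10^-10

[H+] = 10^(-5.18) = 6.61 × 10^-6 M
At equilibrium [HA] = 0.0874 − 6.61 × 10^-6 = 8.74 × 10^-2 M
Ka = [H+][A-]/[HA] = (6.61 × 10^-6)² / 8.74 × 10^-2 = 5.0 × 10^-10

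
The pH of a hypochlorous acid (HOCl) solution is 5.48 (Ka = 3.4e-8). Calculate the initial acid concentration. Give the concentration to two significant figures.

[H+] = 10^(-5.48) = 3.31 × 10^-6 M = x
Ka = x²/(C₀ − x) ⇒ C₀ = x + x²/Ka
C₀ = 3.31 × 10^-6 + (3.31 × 10^-6)²/(3.4 × 10^-8) = 3.26 × 10^-4 M

C₀ = 3.3 × 10^-4 M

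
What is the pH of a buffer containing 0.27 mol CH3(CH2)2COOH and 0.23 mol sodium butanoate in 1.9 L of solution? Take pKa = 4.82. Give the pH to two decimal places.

pH = 4.75

Using pH = pKa + log([base]/[acid]) with [base]/[acid] = 0.23/0.27:
pH = 4.82 + (-0.070) = 4.75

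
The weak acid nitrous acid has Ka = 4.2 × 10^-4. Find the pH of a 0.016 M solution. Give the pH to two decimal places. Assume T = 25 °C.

HNO2 ⇌ NO2- + H+
Let x = [H+] at equilibrium. Ka = x²/(0.016 − x).
Here C₀/Ka ≈ 38.1, so the small-x approximation fails. Use the quadratic:
x = (−Ka + √(Ka² + 4·Ka·C₀))/2 = 2.39 × 10^-3 M
pH = −log(2.39 × 10^-3) = 2.62

pH = 2.62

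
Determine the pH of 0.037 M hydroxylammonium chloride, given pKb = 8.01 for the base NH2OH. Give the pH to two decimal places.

pH = 3.71

NH3OH+ is the conjugate acid of the weak base NH2OH.
Kb = 10^(−8.01) = 9.77 × 10^-9
Ka = Kw/Kb = 1.0×10^-14 / 9.77 × 10^-9 = 1.02 × 10^-6
From the ICE table, Ka = x²/(0.037 − x) = 1.02 × 10^-6.
Assume x ≪ 0.037: x ≈ √(1.02 × 10^-6 × 0.037) = 1.94 × 10^-4 M
Check: 0.53% ionized — well under 5%, approximation valid.
pH = −log(1.94 × 10^-4) = 3.71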